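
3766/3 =1255 + 1/3=1255.33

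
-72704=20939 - 93643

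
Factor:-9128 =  - 2^3*7^1*163^1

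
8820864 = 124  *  71136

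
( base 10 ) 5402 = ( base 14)1D7C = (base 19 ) ei6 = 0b1010100011010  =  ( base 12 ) 3162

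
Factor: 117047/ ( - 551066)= - 161/758 = - 2^( - 1 )*7^1*23^1*379^( - 1 ) 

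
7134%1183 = 36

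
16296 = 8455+7841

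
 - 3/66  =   - 1+21/22 = - 0.05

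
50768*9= 456912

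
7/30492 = 1/4356= 0.00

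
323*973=314279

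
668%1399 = 668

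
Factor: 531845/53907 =3^( - 1)*5^1 * 7^(-1)*151^ ( - 1) * 6257^1= 31285/3171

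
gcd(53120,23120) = 80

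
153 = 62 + 91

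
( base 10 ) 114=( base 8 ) 162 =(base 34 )3C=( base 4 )1302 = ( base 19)60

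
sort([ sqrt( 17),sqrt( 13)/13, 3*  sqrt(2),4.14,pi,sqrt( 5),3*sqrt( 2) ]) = [ sqrt( 13 ) /13, sqrt( 5),  pi, sqrt(17 )  ,  4.14,3*sqrt( 2), 3*sqrt( 2) ]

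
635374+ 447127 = 1082501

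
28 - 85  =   - 57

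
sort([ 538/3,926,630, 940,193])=[538/3,193,630,926,940 ]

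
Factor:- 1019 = -1019^1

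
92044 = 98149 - 6105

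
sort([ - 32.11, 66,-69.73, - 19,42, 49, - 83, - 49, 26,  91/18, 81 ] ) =[ - 83, - 69.73, - 49 , - 32.11, - 19, 91/18,26, 42,  49, 66, 81]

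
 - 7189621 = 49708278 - 56897899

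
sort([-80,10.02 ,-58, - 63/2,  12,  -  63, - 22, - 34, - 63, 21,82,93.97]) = [-80,-63,- 63, - 58, - 34,- 63/2,-22,  10.02,12,21, 82,93.97] 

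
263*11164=2936132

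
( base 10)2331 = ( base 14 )BC7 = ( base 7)6540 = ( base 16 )91b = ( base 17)812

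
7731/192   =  40 +17/64 = 40.27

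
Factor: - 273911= - 11^1*37^1*673^1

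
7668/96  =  639/8 = 79.88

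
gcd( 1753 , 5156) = 1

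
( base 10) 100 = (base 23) 48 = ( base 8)144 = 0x64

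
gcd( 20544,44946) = 6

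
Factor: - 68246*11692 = -797932232 = - 2^3*37^1*79^1*34123^1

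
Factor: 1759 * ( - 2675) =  - 4705325 = -5^2 * 107^1*1759^1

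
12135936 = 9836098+2299838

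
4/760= 1/190= 0.01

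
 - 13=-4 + -9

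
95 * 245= 23275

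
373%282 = 91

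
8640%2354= 1578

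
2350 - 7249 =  - 4899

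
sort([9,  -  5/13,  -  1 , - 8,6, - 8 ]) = [ - 8, - 8, - 1, - 5/13, 6,  9]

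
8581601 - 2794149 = 5787452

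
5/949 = 5/949 = 0.01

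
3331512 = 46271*72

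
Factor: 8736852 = 2^2*3^1*281^1*2591^1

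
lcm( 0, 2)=0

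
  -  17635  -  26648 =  - 44283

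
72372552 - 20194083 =52178469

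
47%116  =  47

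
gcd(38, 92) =2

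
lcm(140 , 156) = 5460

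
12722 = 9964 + 2758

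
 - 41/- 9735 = 41/9735= 0.00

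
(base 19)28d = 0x377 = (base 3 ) 1012212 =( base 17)313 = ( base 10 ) 887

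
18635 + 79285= 97920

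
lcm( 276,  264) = 6072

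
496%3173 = 496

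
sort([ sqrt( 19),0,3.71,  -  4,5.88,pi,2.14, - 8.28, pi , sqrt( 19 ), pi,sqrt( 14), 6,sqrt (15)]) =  [ - 8.28, - 4,  0, 2.14,pi , pi,  pi, 3.71 , sqrt ( 14) , sqrt( 15 ),sqrt( 19 ),sqrt ( 19),5.88,6 ] 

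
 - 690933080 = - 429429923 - 261503157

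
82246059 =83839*981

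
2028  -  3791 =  - 1763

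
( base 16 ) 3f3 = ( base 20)2ab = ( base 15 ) 476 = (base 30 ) 13L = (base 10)1011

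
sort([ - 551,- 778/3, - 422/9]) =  [ - 551, - 778/3, - 422/9]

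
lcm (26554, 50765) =1726010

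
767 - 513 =254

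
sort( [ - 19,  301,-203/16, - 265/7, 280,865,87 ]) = [ -265/7, - 19, - 203/16, 87, 280, 301, 865 ] 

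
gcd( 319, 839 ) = 1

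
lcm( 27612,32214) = 193284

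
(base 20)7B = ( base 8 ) 227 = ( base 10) 151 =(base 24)67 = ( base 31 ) 4R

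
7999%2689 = 2621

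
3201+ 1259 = 4460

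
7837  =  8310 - 473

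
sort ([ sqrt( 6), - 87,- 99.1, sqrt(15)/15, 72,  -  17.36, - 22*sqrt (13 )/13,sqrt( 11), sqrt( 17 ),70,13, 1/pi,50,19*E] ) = [-99.1,  -  87, - 17.36,- 22* sqrt( 13)/13,sqrt( 15)/15,1/pi,sqrt( 6), sqrt( 11),  sqrt(17),13, 50, 19*E,70,72 ]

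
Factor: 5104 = 2^4 * 11^1 * 29^1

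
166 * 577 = 95782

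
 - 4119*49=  - 201831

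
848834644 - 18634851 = 830199793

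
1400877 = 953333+447544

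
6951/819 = 331/39  =  8.49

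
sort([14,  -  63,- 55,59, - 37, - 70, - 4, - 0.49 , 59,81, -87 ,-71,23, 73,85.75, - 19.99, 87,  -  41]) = [-87, - 71, - 70, - 63, - 55,  -  41 ,-37, - 19.99, - 4, - 0.49,14, 23,  59,59,73, 81,85.75,87 ] 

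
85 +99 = 184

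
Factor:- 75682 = - 2^1*79^1*479^1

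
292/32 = 9  +  1/8 = 9.12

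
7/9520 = 1/1360 = 0.00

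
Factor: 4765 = 5^1*953^1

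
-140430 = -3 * 46810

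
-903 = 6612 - 7515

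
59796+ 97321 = 157117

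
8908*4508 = 40157264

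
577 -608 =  - 31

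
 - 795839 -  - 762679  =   - 33160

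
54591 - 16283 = 38308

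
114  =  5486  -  5372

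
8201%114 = 107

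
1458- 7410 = -5952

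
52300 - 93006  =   - 40706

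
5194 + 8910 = 14104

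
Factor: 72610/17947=2^1*5^1*53^1*  131^( - 1) = 530/131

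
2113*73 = 154249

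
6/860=3/430 = 0.01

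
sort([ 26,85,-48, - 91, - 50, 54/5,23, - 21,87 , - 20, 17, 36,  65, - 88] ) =[ - 91, - 88,-50, - 48, - 21, - 20,54/5,  17, 23,26,36 , 65,85, 87]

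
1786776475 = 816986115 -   -  969790360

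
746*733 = 546818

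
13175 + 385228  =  398403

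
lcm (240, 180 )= 720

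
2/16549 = 2/16549 = 0.00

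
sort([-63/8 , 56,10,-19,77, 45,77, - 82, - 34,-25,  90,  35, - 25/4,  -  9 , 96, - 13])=[-82 ,-34, - 25, - 19 , - 13, - 9 , - 63/8,- 25/4 , 10,  35,45, 56, 77 , 77, 90,96]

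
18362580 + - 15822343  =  2540237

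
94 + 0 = 94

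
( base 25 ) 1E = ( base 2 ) 100111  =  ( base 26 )1d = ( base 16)27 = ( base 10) 39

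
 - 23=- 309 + 286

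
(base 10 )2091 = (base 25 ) 38g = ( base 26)32B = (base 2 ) 100000101011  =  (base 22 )471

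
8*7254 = 58032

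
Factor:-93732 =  - 2^2 * 3^1*73^1*107^1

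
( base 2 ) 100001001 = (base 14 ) 14D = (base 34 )7R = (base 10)265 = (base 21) CD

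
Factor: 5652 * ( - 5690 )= - 2^3*3^2*5^1* 157^1 * 569^1= - 32159880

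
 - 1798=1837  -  3635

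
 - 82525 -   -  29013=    - 53512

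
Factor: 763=7^1*109^1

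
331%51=25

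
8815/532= 8815/532  =  16.57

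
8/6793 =8/6793 = 0.00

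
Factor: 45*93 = 4185 = 3^3 * 5^1*31^1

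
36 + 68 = 104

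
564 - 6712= - 6148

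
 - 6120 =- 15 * 408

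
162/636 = 27/106 = 0.25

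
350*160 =56000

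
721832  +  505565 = 1227397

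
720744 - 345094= 375650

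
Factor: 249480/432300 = 2^1*3^3* 5^(-1)*7^1*131^( - 1) = 378/655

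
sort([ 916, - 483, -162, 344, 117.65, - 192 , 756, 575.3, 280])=[  -  483,  -  192,-162, 117.65 , 280,  344,575.3,  756, 916]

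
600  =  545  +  55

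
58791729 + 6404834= 65196563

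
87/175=87/175 = 0.50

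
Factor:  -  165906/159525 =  - 2^1 * 5^ ( - 2)*13^1 = - 26/25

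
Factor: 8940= 2^2*3^1*5^1 *149^1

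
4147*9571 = 39690937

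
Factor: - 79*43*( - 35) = 118895 = 5^1 *7^1 * 43^1*79^1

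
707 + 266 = 973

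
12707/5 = 2541+2/5 = 2541.40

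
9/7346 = 9/7346 = 0.00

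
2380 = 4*595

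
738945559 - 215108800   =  523836759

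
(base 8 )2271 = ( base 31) 180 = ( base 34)11j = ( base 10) 1209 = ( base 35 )yj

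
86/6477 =86/6477 = 0.01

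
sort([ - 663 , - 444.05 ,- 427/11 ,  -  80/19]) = [ -663 , - 444.05, - 427/11, - 80/19]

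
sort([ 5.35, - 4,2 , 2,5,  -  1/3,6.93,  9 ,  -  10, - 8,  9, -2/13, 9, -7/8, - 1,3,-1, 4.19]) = [ - 10,-8, - 4,- 1, - 1, - 7/8, - 1/3, - 2/13 , 2,  2,3,4.19,5,5.35, 6.93,9, 9, 9 ]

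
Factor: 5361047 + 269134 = 3^1 * 251^1*7477^1=5630181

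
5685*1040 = 5912400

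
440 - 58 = 382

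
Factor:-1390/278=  - 5 = -5^1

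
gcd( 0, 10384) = 10384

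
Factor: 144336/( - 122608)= -93/79 = - 3^1*31^1*79^( - 1) 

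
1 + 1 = 2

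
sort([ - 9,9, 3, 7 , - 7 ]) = [ - 9,  -  7,3, 7, 9 ] 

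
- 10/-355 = 2/71 = 0.03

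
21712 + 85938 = 107650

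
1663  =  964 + 699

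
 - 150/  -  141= 50/47 = 1.06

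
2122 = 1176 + 946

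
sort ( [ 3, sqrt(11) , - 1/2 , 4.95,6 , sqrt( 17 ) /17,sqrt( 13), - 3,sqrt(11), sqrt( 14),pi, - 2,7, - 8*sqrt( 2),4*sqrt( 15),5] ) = [ - 8*sqrt( 2),-3, - 2, - 1/2, sqrt( 17)/17, 3, pi, sqrt (11), sqrt( 11 ), sqrt( 13 ),sqrt( 14) , 4.95 , 5,6,7, 4*sqrt( 15 ) ] 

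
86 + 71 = 157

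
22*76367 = 1680074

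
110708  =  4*27677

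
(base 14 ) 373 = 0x2b1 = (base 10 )689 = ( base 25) 12E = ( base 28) OH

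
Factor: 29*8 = 232  =  2^3*29^1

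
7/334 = 7/334  =  0.02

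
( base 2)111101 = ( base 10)61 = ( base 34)1R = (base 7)115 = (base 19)34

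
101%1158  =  101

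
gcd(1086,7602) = 1086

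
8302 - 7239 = 1063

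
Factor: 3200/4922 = 1600/2461 = 2^6*5^2*23^( - 1)*107^ ( - 1)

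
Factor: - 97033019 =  - 19^1 * 41^1*124561^1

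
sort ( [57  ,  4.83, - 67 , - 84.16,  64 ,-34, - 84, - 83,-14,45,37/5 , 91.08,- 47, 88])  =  [ - 84.16,- 84, - 83, - 67, - 47, - 34 , - 14, 4.83 , 37/5,45 , 57,  64 , 88 , 91.08 ] 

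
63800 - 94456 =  - 30656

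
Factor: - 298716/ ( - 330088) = 2^ ( - 1)*3^1* 11^( -2)*73^1 = 219/242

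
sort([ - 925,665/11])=[ - 925,  665/11 ] 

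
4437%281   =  222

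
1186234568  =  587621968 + 598612600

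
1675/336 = 4  +  331/336=4.99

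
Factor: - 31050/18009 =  - 50/29 = - 2^1*5^2*29^ (-1)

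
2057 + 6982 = 9039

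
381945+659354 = 1041299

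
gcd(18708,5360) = 4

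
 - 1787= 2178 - 3965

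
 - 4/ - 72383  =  4/72383 = 0.00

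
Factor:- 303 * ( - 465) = 140895 = 3^2*5^1*31^1*101^1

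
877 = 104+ 773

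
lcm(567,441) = 3969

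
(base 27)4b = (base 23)54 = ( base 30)3t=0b1110111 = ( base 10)119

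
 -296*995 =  - 294520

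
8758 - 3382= 5376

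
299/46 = 13/2 =6.50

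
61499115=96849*635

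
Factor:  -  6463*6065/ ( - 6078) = 39198095/6078 = 2^( - 1 )*3^( - 1 )*5^1*23^1 *281^1 * 1013^(-1 ) * 1213^1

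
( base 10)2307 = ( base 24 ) 403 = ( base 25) 3h7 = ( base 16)903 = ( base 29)2lg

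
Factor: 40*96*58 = 222720=2^9*3^1*5^1*29^1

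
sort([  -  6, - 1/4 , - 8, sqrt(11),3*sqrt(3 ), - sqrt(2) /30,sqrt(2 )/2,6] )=[- 8, - 6, - 1/4, - sqrt( 2)/30, sqrt (2 )/2,sqrt(11 ), 3 *sqrt( 3), 6 ] 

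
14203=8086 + 6117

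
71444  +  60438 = 131882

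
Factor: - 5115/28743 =-5^1*13^( -1)*31^1*67^( - 1)= -155/871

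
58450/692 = 29225/346  =  84.47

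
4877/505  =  4877/505= 9.66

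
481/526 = 481/526 = 0.91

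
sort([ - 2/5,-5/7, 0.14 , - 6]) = [ - 6,  -  5/7, - 2/5,0.14]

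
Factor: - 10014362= - 2^1* 5007181^1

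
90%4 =2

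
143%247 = 143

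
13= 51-38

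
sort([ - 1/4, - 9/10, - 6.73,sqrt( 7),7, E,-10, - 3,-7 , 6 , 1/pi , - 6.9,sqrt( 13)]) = [-10 , - 7,-6.9 , - 6.73, -3, - 9/10, - 1/4 , 1/pi, sqrt(7 ) , E, sqrt( 13),6,7 ]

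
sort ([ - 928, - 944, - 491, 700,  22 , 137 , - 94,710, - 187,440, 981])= [ - 944,  -  928, - 491 ,- 187, - 94,22 , 137,  440, 700, 710, 981 ] 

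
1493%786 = 707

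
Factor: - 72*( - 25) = 1800 = 2^3* 3^2*5^2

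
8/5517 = 8/5517 = 0.00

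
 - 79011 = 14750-93761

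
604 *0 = 0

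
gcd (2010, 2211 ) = 201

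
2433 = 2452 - 19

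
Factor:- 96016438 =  - 2^1 *7^1*829^1*8273^1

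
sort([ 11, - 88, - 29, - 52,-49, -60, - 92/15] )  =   [ - 88,  -  60, - 52, - 49, - 29, - 92/15,11 ] 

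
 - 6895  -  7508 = - 14403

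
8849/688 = 8849/688= 12.86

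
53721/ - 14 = -53721/14=-3837.21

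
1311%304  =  95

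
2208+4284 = 6492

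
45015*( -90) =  - 4051350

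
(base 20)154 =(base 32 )fo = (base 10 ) 504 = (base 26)ja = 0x1F8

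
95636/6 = 15939+1/3 =15939.33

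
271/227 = 1 +44/227 = 1.19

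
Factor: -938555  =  -5^1* 187711^1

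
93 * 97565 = 9073545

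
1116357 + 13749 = 1130106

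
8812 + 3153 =11965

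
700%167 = 32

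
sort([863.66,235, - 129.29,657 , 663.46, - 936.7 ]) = [ - 936.7, - 129.29, 235,657, 663.46 , 863.66 ] 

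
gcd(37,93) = 1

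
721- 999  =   - 278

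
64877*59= 3827743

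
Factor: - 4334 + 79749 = 75415 = 5^1*15083^1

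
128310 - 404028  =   - 275718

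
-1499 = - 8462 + 6963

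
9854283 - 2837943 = 7016340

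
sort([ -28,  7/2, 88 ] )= [-28, 7/2, 88 ]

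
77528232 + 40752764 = 118280996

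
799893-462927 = 336966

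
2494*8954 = 22331276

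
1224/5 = 1224/5 = 244.80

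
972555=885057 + 87498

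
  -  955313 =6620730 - 7576043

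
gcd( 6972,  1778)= 14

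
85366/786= 42683/393 = 108.61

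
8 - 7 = 1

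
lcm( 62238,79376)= 5476944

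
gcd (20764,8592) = 716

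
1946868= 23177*84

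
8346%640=26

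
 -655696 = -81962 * 8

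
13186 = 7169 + 6017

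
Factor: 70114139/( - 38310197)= - 17^( -1 )*443^(-1 )*5087^ ( - 1 )*70114139^1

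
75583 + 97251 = 172834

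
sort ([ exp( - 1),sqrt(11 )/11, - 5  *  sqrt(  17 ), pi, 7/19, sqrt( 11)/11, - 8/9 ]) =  [ -5*sqrt( 17), - 8/9, sqrt(11 ) /11,  sqrt( 11) /11 , exp( - 1), 7/19 , pi ] 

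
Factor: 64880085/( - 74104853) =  - 3^1*5^1*17^(-1 ) * 47^(-1)*163^(-1)*569^(-1)*4325339^1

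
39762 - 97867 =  - 58105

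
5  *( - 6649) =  - 33245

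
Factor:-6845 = - 5^1*37^2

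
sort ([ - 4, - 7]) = [- 7, - 4] 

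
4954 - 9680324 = - 9675370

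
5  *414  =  2070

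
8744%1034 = 472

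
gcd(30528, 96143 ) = 1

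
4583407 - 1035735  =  3547672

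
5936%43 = 2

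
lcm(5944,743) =5944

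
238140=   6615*36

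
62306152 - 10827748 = 51478404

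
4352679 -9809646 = -5456967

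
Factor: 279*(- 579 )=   -3^3 * 31^1 *193^1 = - 161541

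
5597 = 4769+828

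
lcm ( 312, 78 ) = 312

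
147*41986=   6171942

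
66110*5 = 330550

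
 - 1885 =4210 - 6095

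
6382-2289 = 4093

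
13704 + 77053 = 90757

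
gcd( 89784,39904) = 9976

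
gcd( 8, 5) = 1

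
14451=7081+7370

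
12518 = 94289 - 81771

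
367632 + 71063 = 438695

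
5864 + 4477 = 10341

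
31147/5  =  6229 + 2/5=6229.40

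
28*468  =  13104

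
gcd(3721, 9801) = 1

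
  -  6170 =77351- 83521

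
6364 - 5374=990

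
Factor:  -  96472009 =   -  29^1*3326621^1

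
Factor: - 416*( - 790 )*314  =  2^7*5^1*13^1*79^1*157^1=103192960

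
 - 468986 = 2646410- 3115396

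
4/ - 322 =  - 1  +  159/161 = - 0.01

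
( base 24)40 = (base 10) 96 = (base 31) 33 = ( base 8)140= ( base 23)44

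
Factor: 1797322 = 2^1*898661^1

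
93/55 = 93/55 = 1.69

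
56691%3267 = 1152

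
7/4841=7/4841 =0.00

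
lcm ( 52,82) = 2132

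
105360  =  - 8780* ( - 12)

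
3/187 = 3/187 = 0.02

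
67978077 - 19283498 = 48694579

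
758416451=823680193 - 65263742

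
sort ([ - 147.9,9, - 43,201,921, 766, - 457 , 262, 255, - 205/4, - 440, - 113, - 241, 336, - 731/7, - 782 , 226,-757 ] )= [ - 782, - 757, - 457 , - 440, - 241, - 147.9,-113, - 731/7 , - 205/4, - 43,9,201,226,  255, 262, 336,  766,921] 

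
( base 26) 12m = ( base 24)176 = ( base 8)1356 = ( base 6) 3250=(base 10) 750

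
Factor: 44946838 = 2^1*31^1 * 724949^1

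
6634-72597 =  - 65963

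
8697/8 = 1087 + 1/8= 1087.12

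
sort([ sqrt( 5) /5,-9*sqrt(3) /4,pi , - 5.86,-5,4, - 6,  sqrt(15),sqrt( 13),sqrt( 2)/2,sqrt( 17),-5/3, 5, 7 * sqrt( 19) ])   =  [ - 6, -5.86,-5,-9*sqrt(3 )/4, - 5/3,  sqrt(5 )/5,sqrt(2 ) /2,  pi,  sqrt(13),sqrt( 15), 4 , sqrt( 17 ), 5,  7*sqrt(19 ) ] 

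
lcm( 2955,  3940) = 11820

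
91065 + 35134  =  126199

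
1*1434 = 1434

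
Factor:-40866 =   -  2^1*3^1*7^2*139^1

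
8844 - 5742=3102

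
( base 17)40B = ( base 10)1167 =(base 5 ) 14132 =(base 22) 291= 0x48f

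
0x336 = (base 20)212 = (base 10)822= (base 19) 255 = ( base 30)RC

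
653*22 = 14366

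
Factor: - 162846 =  - 2^1*3^2*83^1*109^1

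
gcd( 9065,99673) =7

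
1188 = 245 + 943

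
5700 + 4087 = 9787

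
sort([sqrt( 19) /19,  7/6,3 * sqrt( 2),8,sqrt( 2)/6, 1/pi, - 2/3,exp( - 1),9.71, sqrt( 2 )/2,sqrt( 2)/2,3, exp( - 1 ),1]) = [  -  2/3,sqrt( 19)/19, sqrt( 2 ) /6, 1/pi,exp( - 1),exp( - 1 ),sqrt( 2 ) /2,sqrt( 2 ) /2,1,7/6,3,3*sqrt(2), 8,9.71 ]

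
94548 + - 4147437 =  - 4052889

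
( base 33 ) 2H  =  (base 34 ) 2F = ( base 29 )2P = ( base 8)123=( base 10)83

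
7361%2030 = 1271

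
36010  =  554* 65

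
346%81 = 22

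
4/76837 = 4/76837 = 0.00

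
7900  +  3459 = 11359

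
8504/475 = 8504/475 = 17.90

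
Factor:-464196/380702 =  - 2^1*3^1*7^( - 1)*71^( - 1)*101^1 = - 606/497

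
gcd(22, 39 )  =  1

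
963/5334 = 321/1778=0.18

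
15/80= 3/16 = 0.19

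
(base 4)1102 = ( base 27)31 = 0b1010010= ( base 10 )82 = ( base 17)4E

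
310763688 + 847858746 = 1158622434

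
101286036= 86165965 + 15120071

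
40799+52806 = 93605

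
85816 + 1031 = 86847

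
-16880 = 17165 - 34045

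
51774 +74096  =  125870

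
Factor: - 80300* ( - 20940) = 1681482000= 2^4 * 3^1 * 5^3*11^1*73^1*349^1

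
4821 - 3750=1071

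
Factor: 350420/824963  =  2^2 * 5^1*7^1*29^( - 1)*2503^1 * 28447^( - 1 )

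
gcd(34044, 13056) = 12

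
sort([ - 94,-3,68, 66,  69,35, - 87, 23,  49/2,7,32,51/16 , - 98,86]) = [ - 98 ,  -  94 , - 87, - 3,51/16,7,23,49/2,32,  35,66,68,69 , 86 ]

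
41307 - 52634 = - 11327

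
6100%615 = 565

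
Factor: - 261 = - 3^2*29^1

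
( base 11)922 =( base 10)1113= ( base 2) 10001011001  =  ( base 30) 173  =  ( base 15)4E3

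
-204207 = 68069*( - 3) 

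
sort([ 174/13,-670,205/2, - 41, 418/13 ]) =[ - 670, - 41, 174/13, 418/13,205/2] 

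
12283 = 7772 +4511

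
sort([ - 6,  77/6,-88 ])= [ - 88, - 6,77/6] 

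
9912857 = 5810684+4102173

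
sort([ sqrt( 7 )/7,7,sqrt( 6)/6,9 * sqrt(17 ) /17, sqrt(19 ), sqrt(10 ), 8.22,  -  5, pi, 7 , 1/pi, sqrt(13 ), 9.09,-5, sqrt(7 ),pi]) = [ - 5,-5, 1/pi, sqrt( 7) /7,sqrt( 6 ) /6, 9 * sqrt ( 17)/17, sqrt( 7), pi, pi, sqrt( 10 ), sqrt(13 ), sqrt( 19),  7, 7, 8.22, 9.09]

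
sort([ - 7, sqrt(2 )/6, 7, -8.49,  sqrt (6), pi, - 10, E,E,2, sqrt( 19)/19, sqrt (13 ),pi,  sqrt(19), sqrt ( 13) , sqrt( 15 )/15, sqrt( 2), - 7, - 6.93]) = [ - 10, - 8.49, - 7 , - 7, - 6.93, sqrt( 19)/19, sqrt( 2 )/6, sqrt (15) /15,sqrt (2), 2,sqrt( 6),  E,E, pi , pi,sqrt( 13),  sqrt( 13 ), sqrt( 19), 7]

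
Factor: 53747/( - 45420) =- 2^( - 2 )*3^( - 1)*5^( - 1 )*71^1 =-71/60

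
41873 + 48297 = 90170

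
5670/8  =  708  +  3/4 = 708.75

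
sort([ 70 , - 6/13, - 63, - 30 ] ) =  [ - 63, - 30, - 6/13,70] 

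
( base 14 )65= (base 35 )2J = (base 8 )131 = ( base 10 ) 89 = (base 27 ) 38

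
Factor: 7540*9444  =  71207760 = 2^4*3^1*5^1*13^1*29^1*787^1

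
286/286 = 1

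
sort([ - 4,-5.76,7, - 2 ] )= [ -5.76, - 4, - 2, 7] 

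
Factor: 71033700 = 2^2 * 3^1*5^2*236779^1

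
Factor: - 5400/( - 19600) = 27/98 = 2^( - 1)*3^3 * 7^ ( - 2)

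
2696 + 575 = 3271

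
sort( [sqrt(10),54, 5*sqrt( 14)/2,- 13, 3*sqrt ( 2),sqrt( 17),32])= [ - 13,  sqrt( 10),  sqrt(17),3 * sqrt( 2 ),5*sqrt (14) /2,32, 54]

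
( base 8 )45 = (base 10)37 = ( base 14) 29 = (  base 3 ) 1101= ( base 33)14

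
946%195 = 166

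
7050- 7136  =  -86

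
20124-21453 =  - 1329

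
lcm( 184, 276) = 552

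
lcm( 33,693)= 693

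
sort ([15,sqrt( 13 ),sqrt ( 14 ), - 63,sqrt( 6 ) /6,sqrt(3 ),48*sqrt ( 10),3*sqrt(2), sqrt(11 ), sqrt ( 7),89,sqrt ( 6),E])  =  [ - 63,sqrt ( 6 ) /6, sqrt ( 3 ),sqrt( 6 ), sqrt(7 ),E, sqrt( 11),sqrt(13 ),sqrt ( 14),3*sqrt(2 ),15, 89,48*sqrt ( 10 )]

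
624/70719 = 208/23573 = 0.01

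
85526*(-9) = - 769734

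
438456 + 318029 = 756485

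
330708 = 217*1524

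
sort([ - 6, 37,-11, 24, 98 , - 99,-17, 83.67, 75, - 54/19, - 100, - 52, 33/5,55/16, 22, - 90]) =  [- 100 , - 99, - 90, - 52,  -  17, - 11, - 6, - 54/19, 55/16, 33/5, 22, 24,37, 75, 83.67,98]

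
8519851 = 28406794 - 19886943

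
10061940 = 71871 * 140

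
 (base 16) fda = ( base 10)4058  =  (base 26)602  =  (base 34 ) 3HC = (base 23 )7fa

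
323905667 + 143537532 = 467443199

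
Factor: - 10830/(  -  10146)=5^1*19^1 * 89^ ( - 1)=95/89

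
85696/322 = 42848/161= 266.14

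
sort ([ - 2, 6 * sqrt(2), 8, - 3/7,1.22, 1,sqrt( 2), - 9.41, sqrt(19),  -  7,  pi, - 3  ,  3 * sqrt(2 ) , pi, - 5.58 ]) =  [ - 9.41, - 7, - 5.58, - 3,-2, - 3/7, 1,  1.22, sqrt( 2 ), pi, pi, 3*sqrt ( 2),sqrt( 19), 8,6*sqrt(2 )]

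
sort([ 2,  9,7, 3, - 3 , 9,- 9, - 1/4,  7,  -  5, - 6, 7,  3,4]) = [ - 9,-6,-5, - 3,- 1/4,2,3, 3 , 4, 7, 7, 7 , 9,9 ] 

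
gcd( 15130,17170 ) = 170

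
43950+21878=65828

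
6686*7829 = 52344694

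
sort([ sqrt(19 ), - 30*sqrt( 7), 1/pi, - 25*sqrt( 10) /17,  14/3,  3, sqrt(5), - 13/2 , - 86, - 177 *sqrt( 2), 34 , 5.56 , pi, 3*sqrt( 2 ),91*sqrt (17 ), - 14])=[ - 177 * sqrt( 2) , - 86, - 30*sqrt( 7 ) , - 14, - 13/2, - 25*sqrt(10) /17, 1/pi , sqrt( 5),3,pi,3*sqrt( 2 ) , sqrt( 19 ), 14/3, 5.56,34,91 * sqrt(17) ] 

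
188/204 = 47/51 = 0.92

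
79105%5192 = 1225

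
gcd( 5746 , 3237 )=13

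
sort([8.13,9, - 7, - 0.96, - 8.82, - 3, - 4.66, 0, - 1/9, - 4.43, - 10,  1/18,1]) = [ - 10, -8.82 , - 7, - 4.66, - 4.43, - 3,-0.96, - 1/9,0,1/18 , 1,8.13,9] 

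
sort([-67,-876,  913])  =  [ - 876, - 67, 913]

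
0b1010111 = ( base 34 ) 2j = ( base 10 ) 87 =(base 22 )3l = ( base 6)223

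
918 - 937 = -19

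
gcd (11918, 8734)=2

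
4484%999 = 488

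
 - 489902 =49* ( - 9998 ) 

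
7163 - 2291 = 4872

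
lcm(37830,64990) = 2534610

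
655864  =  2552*257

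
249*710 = 176790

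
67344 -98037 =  - 30693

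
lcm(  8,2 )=8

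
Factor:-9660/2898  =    -  2^1*3^ ( - 1)*5^1 = -10/3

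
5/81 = 5/81 = 0.06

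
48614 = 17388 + 31226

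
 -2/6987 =  -  2/6987 =- 0.00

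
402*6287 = 2527374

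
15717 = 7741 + 7976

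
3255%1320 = 615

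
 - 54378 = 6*( - 9063 )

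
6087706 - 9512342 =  - 3424636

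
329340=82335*4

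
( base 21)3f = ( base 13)60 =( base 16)4e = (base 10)78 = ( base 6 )210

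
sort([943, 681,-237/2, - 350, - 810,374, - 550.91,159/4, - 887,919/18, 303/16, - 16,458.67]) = [-887, - 810, -550.91,-350, - 237/2, - 16, 303/16,159/4,919/18, 374, 458.67,681,943 ] 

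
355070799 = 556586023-201515224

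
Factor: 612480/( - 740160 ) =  - 2^1*3^ (- 1 )*11^1*29^1  *257^( - 1) = - 638/771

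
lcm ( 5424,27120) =27120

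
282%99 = 84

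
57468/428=134 + 29/107 = 134.27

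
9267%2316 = 3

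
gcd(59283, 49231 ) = 7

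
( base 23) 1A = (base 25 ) 18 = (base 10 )33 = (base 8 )41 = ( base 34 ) x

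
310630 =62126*5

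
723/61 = 723/61 = 11.85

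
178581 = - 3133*( - 57)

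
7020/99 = 70  +  10/11 = 70.91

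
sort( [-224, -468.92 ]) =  [ - 468.92, - 224] 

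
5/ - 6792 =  -1 + 6787/6792 =- 0.00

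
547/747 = 547/747 = 0.73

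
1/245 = 1/245 =0.00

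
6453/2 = 6453/2 = 3226.50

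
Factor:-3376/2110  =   - 2^3*5^( - 1) = - 8/5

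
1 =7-6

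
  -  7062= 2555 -9617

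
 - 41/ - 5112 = 41/5112 = 0.01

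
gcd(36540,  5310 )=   90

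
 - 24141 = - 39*619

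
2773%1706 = 1067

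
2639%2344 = 295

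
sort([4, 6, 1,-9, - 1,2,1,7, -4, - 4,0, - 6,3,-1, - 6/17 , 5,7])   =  [ - 9, - 6, - 4, - 4, - 1, - 1, - 6/17,0,1,1,  2,3,4,5,6,7,7]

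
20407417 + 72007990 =92415407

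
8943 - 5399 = 3544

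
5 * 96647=483235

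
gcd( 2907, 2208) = 3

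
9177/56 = 1311/8  =  163.88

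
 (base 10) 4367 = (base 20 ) AI7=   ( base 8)10417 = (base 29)55h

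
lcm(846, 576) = 27072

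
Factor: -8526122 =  - 2^1*11^1*387551^1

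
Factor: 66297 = 3^1 * 7^2*11^1*41^1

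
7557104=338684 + 7218420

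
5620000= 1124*5000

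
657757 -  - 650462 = 1308219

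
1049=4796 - 3747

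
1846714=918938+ 927776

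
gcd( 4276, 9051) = 1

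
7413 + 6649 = 14062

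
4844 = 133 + 4711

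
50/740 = 5/74 = 0.07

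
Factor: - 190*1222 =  -232180 = - 2^2*5^1*13^1*19^1*47^1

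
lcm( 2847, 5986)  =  233454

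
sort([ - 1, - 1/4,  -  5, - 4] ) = [ - 5, - 4, - 1, - 1/4]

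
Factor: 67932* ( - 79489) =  - 5399846748 = - 2^2*3^3*17^1 * 29^1*37^1*2741^1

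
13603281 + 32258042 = 45861323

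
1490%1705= 1490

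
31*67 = 2077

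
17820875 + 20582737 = 38403612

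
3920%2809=1111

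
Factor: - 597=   -  3^1 * 199^1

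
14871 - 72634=-57763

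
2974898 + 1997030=4971928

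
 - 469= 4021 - 4490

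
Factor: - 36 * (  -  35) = 2^2 *3^2*5^1*7^1 = 1260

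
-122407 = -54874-67533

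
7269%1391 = 314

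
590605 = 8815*67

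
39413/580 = 39413/580 = 67.95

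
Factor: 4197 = 3^1*1399^1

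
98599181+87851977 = 186451158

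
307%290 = 17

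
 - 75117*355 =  - 26666535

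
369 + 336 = 705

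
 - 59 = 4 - 63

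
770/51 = 15 + 5/51 = 15.10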